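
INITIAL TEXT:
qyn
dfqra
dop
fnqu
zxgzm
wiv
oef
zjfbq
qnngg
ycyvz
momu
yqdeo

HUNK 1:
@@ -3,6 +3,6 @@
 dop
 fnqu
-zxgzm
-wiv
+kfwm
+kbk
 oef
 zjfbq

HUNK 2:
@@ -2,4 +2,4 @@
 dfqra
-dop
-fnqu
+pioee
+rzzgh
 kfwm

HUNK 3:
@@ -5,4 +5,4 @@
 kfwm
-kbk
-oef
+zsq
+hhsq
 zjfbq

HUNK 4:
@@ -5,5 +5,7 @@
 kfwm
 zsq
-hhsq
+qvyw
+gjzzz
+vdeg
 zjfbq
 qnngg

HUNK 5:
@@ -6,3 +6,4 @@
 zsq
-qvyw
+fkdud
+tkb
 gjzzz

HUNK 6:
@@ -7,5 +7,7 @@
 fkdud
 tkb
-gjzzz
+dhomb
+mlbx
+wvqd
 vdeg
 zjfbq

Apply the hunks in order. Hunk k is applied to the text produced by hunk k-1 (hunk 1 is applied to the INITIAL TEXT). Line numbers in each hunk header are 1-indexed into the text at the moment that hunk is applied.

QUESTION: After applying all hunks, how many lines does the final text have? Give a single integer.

Answer: 17

Derivation:
Hunk 1: at line 3 remove [zxgzm,wiv] add [kfwm,kbk] -> 12 lines: qyn dfqra dop fnqu kfwm kbk oef zjfbq qnngg ycyvz momu yqdeo
Hunk 2: at line 2 remove [dop,fnqu] add [pioee,rzzgh] -> 12 lines: qyn dfqra pioee rzzgh kfwm kbk oef zjfbq qnngg ycyvz momu yqdeo
Hunk 3: at line 5 remove [kbk,oef] add [zsq,hhsq] -> 12 lines: qyn dfqra pioee rzzgh kfwm zsq hhsq zjfbq qnngg ycyvz momu yqdeo
Hunk 4: at line 5 remove [hhsq] add [qvyw,gjzzz,vdeg] -> 14 lines: qyn dfqra pioee rzzgh kfwm zsq qvyw gjzzz vdeg zjfbq qnngg ycyvz momu yqdeo
Hunk 5: at line 6 remove [qvyw] add [fkdud,tkb] -> 15 lines: qyn dfqra pioee rzzgh kfwm zsq fkdud tkb gjzzz vdeg zjfbq qnngg ycyvz momu yqdeo
Hunk 6: at line 7 remove [gjzzz] add [dhomb,mlbx,wvqd] -> 17 lines: qyn dfqra pioee rzzgh kfwm zsq fkdud tkb dhomb mlbx wvqd vdeg zjfbq qnngg ycyvz momu yqdeo
Final line count: 17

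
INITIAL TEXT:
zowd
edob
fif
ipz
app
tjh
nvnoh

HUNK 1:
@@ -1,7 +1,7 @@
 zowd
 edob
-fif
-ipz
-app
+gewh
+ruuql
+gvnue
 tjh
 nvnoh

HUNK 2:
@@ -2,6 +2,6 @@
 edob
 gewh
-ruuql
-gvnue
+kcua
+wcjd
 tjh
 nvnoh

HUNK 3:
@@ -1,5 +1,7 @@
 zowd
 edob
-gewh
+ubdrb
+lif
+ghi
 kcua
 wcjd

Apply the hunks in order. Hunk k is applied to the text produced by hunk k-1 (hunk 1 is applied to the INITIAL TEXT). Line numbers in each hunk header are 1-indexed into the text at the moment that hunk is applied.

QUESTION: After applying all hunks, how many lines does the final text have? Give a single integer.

Hunk 1: at line 1 remove [fif,ipz,app] add [gewh,ruuql,gvnue] -> 7 lines: zowd edob gewh ruuql gvnue tjh nvnoh
Hunk 2: at line 2 remove [ruuql,gvnue] add [kcua,wcjd] -> 7 lines: zowd edob gewh kcua wcjd tjh nvnoh
Hunk 3: at line 1 remove [gewh] add [ubdrb,lif,ghi] -> 9 lines: zowd edob ubdrb lif ghi kcua wcjd tjh nvnoh
Final line count: 9

Answer: 9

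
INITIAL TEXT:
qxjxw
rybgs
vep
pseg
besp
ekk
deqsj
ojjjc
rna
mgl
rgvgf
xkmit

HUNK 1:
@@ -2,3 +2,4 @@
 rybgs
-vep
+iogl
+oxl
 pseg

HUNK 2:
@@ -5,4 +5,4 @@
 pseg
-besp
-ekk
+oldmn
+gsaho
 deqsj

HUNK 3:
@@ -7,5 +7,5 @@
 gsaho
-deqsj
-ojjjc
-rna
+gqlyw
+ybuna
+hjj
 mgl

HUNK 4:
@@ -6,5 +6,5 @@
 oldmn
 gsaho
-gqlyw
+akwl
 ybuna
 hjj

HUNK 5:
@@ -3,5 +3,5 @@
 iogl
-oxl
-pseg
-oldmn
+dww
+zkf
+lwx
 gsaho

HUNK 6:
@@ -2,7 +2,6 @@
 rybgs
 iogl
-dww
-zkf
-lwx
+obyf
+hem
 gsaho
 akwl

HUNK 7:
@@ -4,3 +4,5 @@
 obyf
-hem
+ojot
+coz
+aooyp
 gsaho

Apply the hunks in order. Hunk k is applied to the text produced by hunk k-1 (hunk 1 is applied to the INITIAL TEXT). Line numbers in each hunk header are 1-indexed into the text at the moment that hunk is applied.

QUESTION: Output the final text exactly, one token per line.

Answer: qxjxw
rybgs
iogl
obyf
ojot
coz
aooyp
gsaho
akwl
ybuna
hjj
mgl
rgvgf
xkmit

Derivation:
Hunk 1: at line 2 remove [vep] add [iogl,oxl] -> 13 lines: qxjxw rybgs iogl oxl pseg besp ekk deqsj ojjjc rna mgl rgvgf xkmit
Hunk 2: at line 5 remove [besp,ekk] add [oldmn,gsaho] -> 13 lines: qxjxw rybgs iogl oxl pseg oldmn gsaho deqsj ojjjc rna mgl rgvgf xkmit
Hunk 3: at line 7 remove [deqsj,ojjjc,rna] add [gqlyw,ybuna,hjj] -> 13 lines: qxjxw rybgs iogl oxl pseg oldmn gsaho gqlyw ybuna hjj mgl rgvgf xkmit
Hunk 4: at line 6 remove [gqlyw] add [akwl] -> 13 lines: qxjxw rybgs iogl oxl pseg oldmn gsaho akwl ybuna hjj mgl rgvgf xkmit
Hunk 5: at line 3 remove [oxl,pseg,oldmn] add [dww,zkf,lwx] -> 13 lines: qxjxw rybgs iogl dww zkf lwx gsaho akwl ybuna hjj mgl rgvgf xkmit
Hunk 6: at line 2 remove [dww,zkf,lwx] add [obyf,hem] -> 12 lines: qxjxw rybgs iogl obyf hem gsaho akwl ybuna hjj mgl rgvgf xkmit
Hunk 7: at line 4 remove [hem] add [ojot,coz,aooyp] -> 14 lines: qxjxw rybgs iogl obyf ojot coz aooyp gsaho akwl ybuna hjj mgl rgvgf xkmit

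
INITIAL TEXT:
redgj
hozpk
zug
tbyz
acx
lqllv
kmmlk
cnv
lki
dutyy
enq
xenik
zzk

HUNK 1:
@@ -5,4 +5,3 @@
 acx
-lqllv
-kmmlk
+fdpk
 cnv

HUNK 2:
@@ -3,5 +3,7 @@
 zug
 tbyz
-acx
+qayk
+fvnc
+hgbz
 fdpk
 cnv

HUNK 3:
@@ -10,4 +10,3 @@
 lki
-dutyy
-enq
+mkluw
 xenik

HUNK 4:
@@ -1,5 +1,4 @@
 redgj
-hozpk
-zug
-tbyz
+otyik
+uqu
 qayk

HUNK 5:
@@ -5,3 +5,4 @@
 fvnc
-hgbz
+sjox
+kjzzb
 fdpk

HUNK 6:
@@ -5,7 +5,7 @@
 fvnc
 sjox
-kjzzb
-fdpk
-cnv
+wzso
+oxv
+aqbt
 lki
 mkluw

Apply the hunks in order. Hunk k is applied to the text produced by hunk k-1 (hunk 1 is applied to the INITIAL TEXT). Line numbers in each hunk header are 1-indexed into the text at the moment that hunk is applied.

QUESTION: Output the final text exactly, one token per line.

Answer: redgj
otyik
uqu
qayk
fvnc
sjox
wzso
oxv
aqbt
lki
mkluw
xenik
zzk

Derivation:
Hunk 1: at line 5 remove [lqllv,kmmlk] add [fdpk] -> 12 lines: redgj hozpk zug tbyz acx fdpk cnv lki dutyy enq xenik zzk
Hunk 2: at line 3 remove [acx] add [qayk,fvnc,hgbz] -> 14 lines: redgj hozpk zug tbyz qayk fvnc hgbz fdpk cnv lki dutyy enq xenik zzk
Hunk 3: at line 10 remove [dutyy,enq] add [mkluw] -> 13 lines: redgj hozpk zug tbyz qayk fvnc hgbz fdpk cnv lki mkluw xenik zzk
Hunk 4: at line 1 remove [hozpk,zug,tbyz] add [otyik,uqu] -> 12 lines: redgj otyik uqu qayk fvnc hgbz fdpk cnv lki mkluw xenik zzk
Hunk 5: at line 5 remove [hgbz] add [sjox,kjzzb] -> 13 lines: redgj otyik uqu qayk fvnc sjox kjzzb fdpk cnv lki mkluw xenik zzk
Hunk 6: at line 5 remove [kjzzb,fdpk,cnv] add [wzso,oxv,aqbt] -> 13 lines: redgj otyik uqu qayk fvnc sjox wzso oxv aqbt lki mkluw xenik zzk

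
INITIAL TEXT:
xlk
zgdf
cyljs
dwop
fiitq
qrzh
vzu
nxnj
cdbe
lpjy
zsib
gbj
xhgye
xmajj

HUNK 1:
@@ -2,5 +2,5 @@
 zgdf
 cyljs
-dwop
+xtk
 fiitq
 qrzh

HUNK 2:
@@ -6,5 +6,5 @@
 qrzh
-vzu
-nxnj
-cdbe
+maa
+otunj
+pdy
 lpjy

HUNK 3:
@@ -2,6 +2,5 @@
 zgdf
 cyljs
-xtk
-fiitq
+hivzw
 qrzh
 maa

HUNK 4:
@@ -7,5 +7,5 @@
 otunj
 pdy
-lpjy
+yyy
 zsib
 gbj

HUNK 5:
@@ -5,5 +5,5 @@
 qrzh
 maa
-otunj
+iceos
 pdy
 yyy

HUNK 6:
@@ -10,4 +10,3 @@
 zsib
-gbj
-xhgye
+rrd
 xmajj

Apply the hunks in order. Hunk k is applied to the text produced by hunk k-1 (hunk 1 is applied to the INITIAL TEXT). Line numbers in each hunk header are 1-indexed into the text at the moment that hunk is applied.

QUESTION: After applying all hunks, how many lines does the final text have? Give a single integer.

Answer: 12

Derivation:
Hunk 1: at line 2 remove [dwop] add [xtk] -> 14 lines: xlk zgdf cyljs xtk fiitq qrzh vzu nxnj cdbe lpjy zsib gbj xhgye xmajj
Hunk 2: at line 6 remove [vzu,nxnj,cdbe] add [maa,otunj,pdy] -> 14 lines: xlk zgdf cyljs xtk fiitq qrzh maa otunj pdy lpjy zsib gbj xhgye xmajj
Hunk 3: at line 2 remove [xtk,fiitq] add [hivzw] -> 13 lines: xlk zgdf cyljs hivzw qrzh maa otunj pdy lpjy zsib gbj xhgye xmajj
Hunk 4: at line 7 remove [lpjy] add [yyy] -> 13 lines: xlk zgdf cyljs hivzw qrzh maa otunj pdy yyy zsib gbj xhgye xmajj
Hunk 5: at line 5 remove [otunj] add [iceos] -> 13 lines: xlk zgdf cyljs hivzw qrzh maa iceos pdy yyy zsib gbj xhgye xmajj
Hunk 6: at line 10 remove [gbj,xhgye] add [rrd] -> 12 lines: xlk zgdf cyljs hivzw qrzh maa iceos pdy yyy zsib rrd xmajj
Final line count: 12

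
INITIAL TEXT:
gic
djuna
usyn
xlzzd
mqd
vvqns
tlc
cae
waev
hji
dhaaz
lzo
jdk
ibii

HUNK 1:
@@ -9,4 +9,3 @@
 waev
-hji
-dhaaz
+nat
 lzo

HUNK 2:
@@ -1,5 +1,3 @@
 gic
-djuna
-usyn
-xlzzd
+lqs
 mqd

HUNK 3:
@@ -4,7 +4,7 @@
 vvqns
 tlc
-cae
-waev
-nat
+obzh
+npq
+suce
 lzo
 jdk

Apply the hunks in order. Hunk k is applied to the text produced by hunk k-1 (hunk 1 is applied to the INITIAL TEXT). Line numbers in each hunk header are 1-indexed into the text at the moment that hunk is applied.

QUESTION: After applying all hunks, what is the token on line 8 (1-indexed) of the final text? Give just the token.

Hunk 1: at line 9 remove [hji,dhaaz] add [nat] -> 13 lines: gic djuna usyn xlzzd mqd vvqns tlc cae waev nat lzo jdk ibii
Hunk 2: at line 1 remove [djuna,usyn,xlzzd] add [lqs] -> 11 lines: gic lqs mqd vvqns tlc cae waev nat lzo jdk ibii
Hunk 3: at line 4 remove [cae,waev,nat] add [obzh,npq,suce] -> 11 lines: gic lqs mqd vvqns tlc obzh npq suce lzo jdk ibii
Final line 8: suce

Answer: suce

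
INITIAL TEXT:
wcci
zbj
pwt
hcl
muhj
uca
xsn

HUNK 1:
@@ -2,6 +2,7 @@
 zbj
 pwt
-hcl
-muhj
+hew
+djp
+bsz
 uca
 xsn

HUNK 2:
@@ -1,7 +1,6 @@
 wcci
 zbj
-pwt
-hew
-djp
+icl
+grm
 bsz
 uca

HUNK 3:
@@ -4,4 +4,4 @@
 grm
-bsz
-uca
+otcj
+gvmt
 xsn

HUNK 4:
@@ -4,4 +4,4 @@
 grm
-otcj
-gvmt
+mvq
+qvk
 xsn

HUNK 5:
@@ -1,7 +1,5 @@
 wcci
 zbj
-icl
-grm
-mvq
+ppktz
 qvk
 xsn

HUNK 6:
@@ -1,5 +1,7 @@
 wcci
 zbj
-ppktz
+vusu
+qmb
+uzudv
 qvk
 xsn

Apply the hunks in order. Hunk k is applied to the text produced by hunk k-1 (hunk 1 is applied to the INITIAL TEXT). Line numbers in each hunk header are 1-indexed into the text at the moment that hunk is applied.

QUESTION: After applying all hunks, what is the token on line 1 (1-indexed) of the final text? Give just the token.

Answer: wcci

Derivation:
Hunk 1: at line 2 remove [hcl,muhj] add [hew,djp,bsz] -> 8 lines: wcci zbj pwt hew djp bsz uca xsn
Hunk 2: at line 1 remove [pwt,hew,djp] add [icl,grm] -> 7 lines: wcci zbj icl grm bsz uca xsn
Hunk 3: at line 4 remove [bsz,uca] add [otcj,gvmt] -> 7 lines: wcci zbj icl grm otcj gvmt xsn
Hunk 4: at line 4 remove [otcj,gvmt] add [mvq,qvk] -> 7 lines: wcci zbj icl grm mvq qvk xsn
Hunk 5: at line 1 remove [icl,grm,mvq] add [ppktz] -> 5 lines: wcci zbj ppktz qvk xsn
Hunk 6: at line 1 remove [ppktz] add [vusu,qmb,uzudv] -> 7 lines: wcci zbj vusu qmb uzudv qvk xsn
Final line 1: wcci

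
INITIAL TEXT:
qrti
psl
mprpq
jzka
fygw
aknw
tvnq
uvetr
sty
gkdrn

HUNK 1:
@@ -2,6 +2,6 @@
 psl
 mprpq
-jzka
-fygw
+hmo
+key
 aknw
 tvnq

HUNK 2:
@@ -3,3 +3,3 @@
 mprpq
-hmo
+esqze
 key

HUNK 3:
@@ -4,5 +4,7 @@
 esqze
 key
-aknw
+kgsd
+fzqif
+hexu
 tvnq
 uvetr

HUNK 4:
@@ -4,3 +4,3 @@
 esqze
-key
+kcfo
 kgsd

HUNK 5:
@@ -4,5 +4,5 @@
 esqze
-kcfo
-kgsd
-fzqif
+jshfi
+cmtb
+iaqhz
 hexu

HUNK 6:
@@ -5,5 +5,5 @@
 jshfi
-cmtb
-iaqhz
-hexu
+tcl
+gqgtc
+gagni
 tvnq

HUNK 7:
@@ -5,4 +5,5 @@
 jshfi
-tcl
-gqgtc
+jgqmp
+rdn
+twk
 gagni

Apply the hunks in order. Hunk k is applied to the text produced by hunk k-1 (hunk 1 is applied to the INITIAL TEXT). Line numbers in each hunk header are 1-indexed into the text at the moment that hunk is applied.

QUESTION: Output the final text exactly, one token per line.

Hunk 1: at line 2 remove [jzka,fygw] add [hmo,key] -> 10 lines: qrti psl mprpq hmo key aknw tvnq uvetr sty gkdrn
Hunk 2: at line 3 remove [hmo] add [esqze] -> 10 lines: qrti psl mprpq esqze key aknw tvnq uvetr sty gkdrn
Hunk 3: at line 4 remove [aknw] add [kgsd,fzqif,hexu] -> 12 lines: qrti psl mprpq esqze key kgsd fzqif hexu tvnq uvetr sty gkdrn
Hunk 4: at line 4 remove [key] add [kcfo] -> 12 lines: qrti psl mprpq esqze kcfo kgsd fzqif hexu tvnq uvetr sty gkdrn
Hunk 5: at line 4 remove [kcfo,kgsd,fzqif] add [jshfi,cmtb,iaqhz] -> 12 lines: qrti psl mprpq esqze jshfi cmtb iaqhz hexu tvnq uvetr sty gkdrn
Hunk 6: at line 5 remove [cmtb,iaqhz,hexu] add [tcl,gqgtc,gagni] -> 12 lines: qrti psl mprpq esqze jshfi tcl gqgtc gagni tvnq uvetr sty gkdrn
Hunk 7: at line 5 remove [tcl,gqgtc] add [jgqmp,rdn,twk] -> 13 lines: qrti psl mprpq esqze jshfi jgqmp rdn twk gagni tvnq uvetr sty gkdrn

Answer: qrti
psl
mprpq
esqze
jshfi
jgqmp
rdn
twk
gagni
tvnq
uvetr
sty
gkdrn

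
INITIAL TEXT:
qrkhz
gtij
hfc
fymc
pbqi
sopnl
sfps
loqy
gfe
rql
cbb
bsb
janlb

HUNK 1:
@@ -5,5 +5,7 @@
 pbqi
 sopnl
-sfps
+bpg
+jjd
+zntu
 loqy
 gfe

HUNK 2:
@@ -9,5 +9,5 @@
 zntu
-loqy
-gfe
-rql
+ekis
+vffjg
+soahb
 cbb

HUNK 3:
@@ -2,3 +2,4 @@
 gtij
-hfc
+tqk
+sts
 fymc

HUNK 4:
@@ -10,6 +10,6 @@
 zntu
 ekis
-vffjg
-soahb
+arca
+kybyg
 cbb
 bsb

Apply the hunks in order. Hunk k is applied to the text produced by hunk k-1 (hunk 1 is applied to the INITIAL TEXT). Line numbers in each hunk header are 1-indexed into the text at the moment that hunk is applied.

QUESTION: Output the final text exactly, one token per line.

Answer: qrkhz
gtij
tqk
sts
fymc
pbqi
sopnl
bpg
jjd
zntu
ekis
arca
kybyg
cbb
bsb
janlb

Derivation:
Hunk 1: at line 5 remove [sfps] add [bpg,jjd,zntu] -> 15 lines: qrkhz gtij hfc fymc pbqi sopnl bpg jjd zntu loqy gfe rql cbb bsb janlb
Hunk 2: at line 9 remove [loqy,gfe,rql] add [ekis,vffjg,soahb] -> 15 lines: qrkhz gtij hfc fymc pbqi sopnl bpg jjd zntu ekis vffjg soahb cbb bsb janlb
Hunk 3: at line 2 remove [hfc] add [tqk,sts] -> 16 lines: qrkhz gtij tqk sts fymc pbqi sopnl bpg jjd zntu ekis vffjg soahb cbb bsb janlb
Hunk 4: at line 10 remove [vffjg,soahb] add [arca,kybyg] -> 16 lines: qrkhz gtij tqk sts fymc pbqi sopnl bpg jjd zntu ekis arca kybyg cbb bsb janlb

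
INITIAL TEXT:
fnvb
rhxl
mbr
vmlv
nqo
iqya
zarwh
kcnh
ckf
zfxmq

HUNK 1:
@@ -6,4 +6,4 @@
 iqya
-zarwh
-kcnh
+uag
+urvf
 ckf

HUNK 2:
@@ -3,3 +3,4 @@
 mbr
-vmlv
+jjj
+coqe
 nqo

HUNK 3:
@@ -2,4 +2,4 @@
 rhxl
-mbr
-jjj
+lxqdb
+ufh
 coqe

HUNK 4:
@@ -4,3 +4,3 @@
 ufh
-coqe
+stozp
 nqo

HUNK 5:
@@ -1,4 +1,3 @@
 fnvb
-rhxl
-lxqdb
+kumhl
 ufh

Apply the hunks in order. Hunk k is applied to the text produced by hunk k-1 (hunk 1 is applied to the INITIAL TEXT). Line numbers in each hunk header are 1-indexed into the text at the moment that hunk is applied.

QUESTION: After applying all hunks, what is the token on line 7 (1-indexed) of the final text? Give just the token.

Hunk 1: at line 6 remove [zarwh,kcnh] add [uag,urvf] -> 10 lines: fnvb rhxl mbr vmlv nqo iqya uag urvf ckf zfxmq
Hunk 2: at line 3 remove [vmlv] add [jjj,coqe] -> 11 lines: fnvb rhxl mbr jjj coqe nqo iqya uag urvf ckf zfxmq
Hunk 3: at line 2 remove [mbr,jjj] add [lxqdb,ufh] -> 11 lines: fnvb rhxl lxqdb ufh coqe nqo iqya uag urvf ckf zfxmq
Hunk 4: at line 4 remove [coqe] add [stozp] -> 11 lines: fnvb rhxl lxqdb ufh stozp nqo iqya uag urvf ckf zfxmq
Hunk 5: at line 1 remove [rhxl,lxqdb] add [kumhl] -> 10 lines: fnvb kumhl ufh stozp nqo iqya uag urvf ckf zfxmq
Final line 7: uag

Answer: uag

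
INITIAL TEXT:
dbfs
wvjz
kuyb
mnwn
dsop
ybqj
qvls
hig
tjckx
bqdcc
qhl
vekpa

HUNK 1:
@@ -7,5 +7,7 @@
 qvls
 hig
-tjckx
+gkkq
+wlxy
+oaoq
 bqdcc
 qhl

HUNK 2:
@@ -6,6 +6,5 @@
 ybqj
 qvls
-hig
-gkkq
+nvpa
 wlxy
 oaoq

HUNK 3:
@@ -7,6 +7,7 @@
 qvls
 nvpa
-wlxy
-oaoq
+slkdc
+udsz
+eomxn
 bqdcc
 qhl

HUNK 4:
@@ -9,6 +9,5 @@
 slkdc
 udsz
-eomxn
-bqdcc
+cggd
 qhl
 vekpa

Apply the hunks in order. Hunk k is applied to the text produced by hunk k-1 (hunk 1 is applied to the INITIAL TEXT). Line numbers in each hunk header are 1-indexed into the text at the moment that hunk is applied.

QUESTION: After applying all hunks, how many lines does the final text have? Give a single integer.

Answer: 13

Derivation:
Hunk 1: at line 7 remove [tjckx] add [gkkq,wlxy,oaoq] -> 14 lines: dbfs wvjz kuyb mnwn dsop ybqj qvls hig gkkq wlxy oaoq bqdcc qhl vekpa
Hunk 2: at line 6 remove [hig,gkkq] add [nvpa] -> 13 lines: dbfs wvjz kuyb mnwn dsop ybqj qvls nvpa wlxy oaoq bqdcc qhl vekpa
Hunk 3: at line 7 remove [wlxy,oaoq] add [slkdc,udsz,eomxn] -> 14 lines: dbfs wvjz kuyb mnwn dsop ybqj qvls nvpa slkdc udsz eomxn bqdcc qhl vekpa
Hunk 4: at line 9 remove [eomxn,bqdcc] add [cggd] -> 13 lines: dbfs wvjz kuyb mnwn dsop ybqj qvls nvpa slkdc udsz cggd qhl vekpa
Final line count: 13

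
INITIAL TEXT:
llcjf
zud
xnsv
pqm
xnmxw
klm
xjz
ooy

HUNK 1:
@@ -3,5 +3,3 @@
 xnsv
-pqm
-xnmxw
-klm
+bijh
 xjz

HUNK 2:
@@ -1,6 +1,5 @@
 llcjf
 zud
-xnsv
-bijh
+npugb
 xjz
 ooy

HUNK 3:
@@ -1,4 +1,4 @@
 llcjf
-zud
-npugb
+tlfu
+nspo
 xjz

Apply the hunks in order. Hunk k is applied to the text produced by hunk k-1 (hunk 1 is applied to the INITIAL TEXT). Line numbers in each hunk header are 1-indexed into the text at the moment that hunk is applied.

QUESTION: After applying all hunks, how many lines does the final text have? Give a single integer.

Hunk 1: at line 3 remove [pqm,xnmxw,klm] add [bijh] -> 6 lines: llcjf zud xnsv bijh xjz ooy
Hunk 2: at line 1 remove [xnsv,bijh] add [npugb] -> 5 lines: llcjf zud npugb xjz ooy
Hunk 3: at line 1 remove [zud,npugb] add [tlfu,nspo] -> 5 lines: llcjf tlfu nspo xjz ooy
Final line count: 5

Answer: 5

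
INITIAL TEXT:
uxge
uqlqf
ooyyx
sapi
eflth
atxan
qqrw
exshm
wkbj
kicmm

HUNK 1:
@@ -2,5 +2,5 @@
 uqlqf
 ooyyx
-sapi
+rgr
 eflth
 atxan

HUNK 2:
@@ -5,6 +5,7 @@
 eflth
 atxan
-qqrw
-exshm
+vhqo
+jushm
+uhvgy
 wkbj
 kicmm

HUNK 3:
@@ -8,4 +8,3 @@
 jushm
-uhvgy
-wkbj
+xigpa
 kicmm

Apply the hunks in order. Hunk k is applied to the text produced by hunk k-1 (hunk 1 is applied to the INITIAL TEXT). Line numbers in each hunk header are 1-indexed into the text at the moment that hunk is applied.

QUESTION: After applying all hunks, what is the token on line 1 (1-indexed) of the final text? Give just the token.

Hunk 1: at line 2 remove [sapi] add [rgr] -> 10 lines: uxge uqlqf ooyyx rgr eflth atxan qqrw exshm wkbj kicmm
Hunk 2: at line 5 remove [qqrw,exshm] add [vhqo,jushm,uhvgy] -> 11 lines: uxge uqlqf ooyyx rgr eflth atxan vhqo jushm uhvgy wkbj kicmm
Hunk 3: at line 8 remove [uhvgy,wkbj] add [xigpa] -> 10 lines: uxge uqlqf ooyyx rgr eflth atxan vhqo jushm xigpa kicmm
Final line 1: uxge

Answer: uxge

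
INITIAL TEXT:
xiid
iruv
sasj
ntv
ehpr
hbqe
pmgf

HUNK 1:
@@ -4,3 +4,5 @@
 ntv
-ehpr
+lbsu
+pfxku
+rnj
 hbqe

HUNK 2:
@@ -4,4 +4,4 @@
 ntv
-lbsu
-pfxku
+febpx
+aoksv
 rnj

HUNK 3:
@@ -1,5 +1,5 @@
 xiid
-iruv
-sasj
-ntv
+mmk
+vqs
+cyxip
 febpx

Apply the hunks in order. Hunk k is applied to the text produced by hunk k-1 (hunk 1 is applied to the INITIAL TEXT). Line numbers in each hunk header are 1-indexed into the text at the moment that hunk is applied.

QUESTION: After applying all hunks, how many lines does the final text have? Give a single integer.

Hunk 1: at line 4 remove [ehpr] add [lbsu,pfxku,rnj] -> 9 lines: xiid iruv sasj ntv lbsu pfxku rnj hbqe pmgf
Hunk 2: at line 4 remove [lbsu,pfxku] add [febpx,aoksv] -> 9 lines: xiid iruv sasj ntv febpx aoksv rnj hbqe pmgf
Hunk 3: at line 1 remove [iruv,sasj,ntv] add [mmk,vqs,cyxip] -> 9 lines: xiid mmk vqs cyxip febpx aoksv rnj hbqe pmgf
Final line count: 9

Answer: 9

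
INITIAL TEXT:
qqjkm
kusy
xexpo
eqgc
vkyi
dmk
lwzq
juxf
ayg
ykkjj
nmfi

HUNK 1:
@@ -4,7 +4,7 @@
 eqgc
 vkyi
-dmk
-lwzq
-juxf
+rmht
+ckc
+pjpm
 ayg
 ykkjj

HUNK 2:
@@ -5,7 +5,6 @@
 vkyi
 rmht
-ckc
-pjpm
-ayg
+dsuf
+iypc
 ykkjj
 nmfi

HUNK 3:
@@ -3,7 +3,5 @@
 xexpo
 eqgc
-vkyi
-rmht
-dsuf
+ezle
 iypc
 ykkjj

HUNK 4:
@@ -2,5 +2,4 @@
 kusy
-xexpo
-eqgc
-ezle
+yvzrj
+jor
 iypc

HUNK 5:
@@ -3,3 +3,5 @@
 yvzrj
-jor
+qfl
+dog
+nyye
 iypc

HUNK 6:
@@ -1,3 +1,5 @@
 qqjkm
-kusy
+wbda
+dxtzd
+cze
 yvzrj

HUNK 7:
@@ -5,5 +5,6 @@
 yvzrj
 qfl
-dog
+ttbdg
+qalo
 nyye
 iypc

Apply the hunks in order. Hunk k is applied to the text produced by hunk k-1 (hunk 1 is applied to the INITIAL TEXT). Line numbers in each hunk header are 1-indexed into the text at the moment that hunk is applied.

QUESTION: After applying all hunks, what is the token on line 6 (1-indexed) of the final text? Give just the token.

Hunk 1: at line 4 remove [dmk,lwzq,juxf] add [rmht,ckc,pjpm] -> 11 lines: qqjkm kusy xexpo eqgc vkyi rmht ckc pjpm ayg ykkjj nmfi
Hunk 2: at line 5 remove [ckc,pjpm,ayg] add [dsuf,iypc] -> 10 lines: qqjkm kusy xexpo eqgc vkyi rmht dsuf iypc ykkjj nmfi
Hunk 3: at line 3 remove [vkyi,rmht,dsuf] add [ezle] -> 8 lines: qqjkm kusy xexpo eqgc ezle iypc ykkjj nmfi
Hunk 4: at line 2 remove [xexpo,eqgc,ezle] add [yvzrj,jor] -> 7 lines: qqjkm kusy yvzrj jor iypc ykkjj nmfi
Hunk 5: at line 3 remove [jor] add [qfl,dog,nyye] -> 9 lines: qqjkm kusy yvzrj qfl dog nyye iypc ykkjj nmfi
Hunk 6: at line 1 remove [kusy] add [wbda,dxtzd,cze] -> 11 lines: qqjkm wbda dxtzd cze yvzrj qfl dog nyye iypc ykkjj nmfi
Hunk 7: at line 5 remove [dog] add [ttbdg,qalo] -> 12 lines: qqjkm wbda dxtzd cze yvzrj qfl ttbdg qalo nyye iypc ykkjj nmfi
Final line 6: qfl

Answer: qfl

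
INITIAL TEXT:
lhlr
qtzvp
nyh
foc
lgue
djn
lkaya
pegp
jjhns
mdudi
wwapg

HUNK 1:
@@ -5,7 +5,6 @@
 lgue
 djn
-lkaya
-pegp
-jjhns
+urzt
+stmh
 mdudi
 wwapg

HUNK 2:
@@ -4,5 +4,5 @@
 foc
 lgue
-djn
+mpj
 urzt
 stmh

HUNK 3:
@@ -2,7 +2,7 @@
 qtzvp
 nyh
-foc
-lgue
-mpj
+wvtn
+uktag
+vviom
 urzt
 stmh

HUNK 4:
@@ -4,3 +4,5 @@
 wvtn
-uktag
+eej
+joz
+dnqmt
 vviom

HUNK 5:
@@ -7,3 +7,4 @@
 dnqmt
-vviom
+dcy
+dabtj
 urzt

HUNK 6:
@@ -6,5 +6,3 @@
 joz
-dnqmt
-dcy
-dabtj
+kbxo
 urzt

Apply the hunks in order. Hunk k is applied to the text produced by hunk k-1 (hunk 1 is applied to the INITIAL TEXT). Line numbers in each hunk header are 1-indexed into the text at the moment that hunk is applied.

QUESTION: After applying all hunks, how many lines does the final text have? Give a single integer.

Hunk 1: at line 5 remove [lkaya,pegp,jjhns] add [urzt,stmh] -> 10 lines: lhlr qtzvp nyh foc lgue djn urzt stmh mdudi wwapg
Hunk 2: at line 4 remove [djn] add [mpj] -> 10 lines: lhlr qtzvp nyh foc lgue mpj urzt stmh mdudi wwapg
Hunk 3: at line 2 remove [foc,lgue,mpj] add [wvtn,uktag,vviom] -> 10 lines: lhlr qtzvp nyh wvtn uktag vviom urzt stmh mdudi wwapg
Hunk 4: at line 4 remove [uktag] add [eej,joz,dnqmt] -> 12 lines: lhlr qtzvp nyh wvtn eej joz dnqmt vviom urzt stmh mdudi wwapg
Hunk 5: at line 7 remove [vviom] add [dcy,dabtj] -> 13 lines: lhlr qtzvp nyh wvtn eej joz dnqmt dcy dabtj urzt stmh mdudi wwapg
Hunk 6: at line 6 remove [dnqmt,dcy,dabtj] add [kbxo] -> 11 lines: lhlr qtzvp nyh wvtn eej joz kbxo urzt stmh mdudi wwapg
Final line count: 11

Answer: 11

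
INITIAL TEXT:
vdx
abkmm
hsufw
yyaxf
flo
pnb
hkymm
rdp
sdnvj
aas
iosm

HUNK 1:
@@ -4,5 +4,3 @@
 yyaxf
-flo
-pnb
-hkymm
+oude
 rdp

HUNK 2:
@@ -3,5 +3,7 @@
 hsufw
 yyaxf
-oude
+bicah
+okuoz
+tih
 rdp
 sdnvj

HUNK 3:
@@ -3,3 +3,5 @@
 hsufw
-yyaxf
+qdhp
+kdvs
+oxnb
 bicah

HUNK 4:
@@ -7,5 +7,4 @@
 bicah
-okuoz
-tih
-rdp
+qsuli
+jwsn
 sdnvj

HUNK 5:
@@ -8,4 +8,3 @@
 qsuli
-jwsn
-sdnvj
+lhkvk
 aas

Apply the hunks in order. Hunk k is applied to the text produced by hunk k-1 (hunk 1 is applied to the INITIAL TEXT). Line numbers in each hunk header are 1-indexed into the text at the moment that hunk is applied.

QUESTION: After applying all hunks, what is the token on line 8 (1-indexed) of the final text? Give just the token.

Hunk 1: at line 4 remove [flo,pnb,hkymm] add [oude] -> 9 lines: vdx abkmm hsufw yyaxf oude rdp sdnvj aas iosm
Hunk 2: at line 3 remove [oude] add [bicah,okuoz,tih] -> 11 lines: vdx abkmm hsufw yyaxf bicah okuoz tih rdp sdnvj aas iosm
Hunk 3: at line 3 remove [yyaxf] add [qdhp,kdvs,oxnb] -> 13 lines: vdx abkmm hsufw qdhp kdvs oxnb bicah okuoz tih rdp sdnvj aas iosm
Hunk 4: at line 7 remove [okuoz,tih,rdp] add [qsuli,jwsn] -> 12 lines: vdx abkmm hsufw qdhp kdvs oxnb bicah qsuli jwsn sdnvj aas iosm
Hunk 5: at line 8 remove [jwsn,sdnvj] add [lhkvk] -> 11 lines: vdx abkmm hsufw qdhp kdvs oxnb bicah qsuli lhkvk aas iosm
Final line 8: qsuli

Answer: qsuli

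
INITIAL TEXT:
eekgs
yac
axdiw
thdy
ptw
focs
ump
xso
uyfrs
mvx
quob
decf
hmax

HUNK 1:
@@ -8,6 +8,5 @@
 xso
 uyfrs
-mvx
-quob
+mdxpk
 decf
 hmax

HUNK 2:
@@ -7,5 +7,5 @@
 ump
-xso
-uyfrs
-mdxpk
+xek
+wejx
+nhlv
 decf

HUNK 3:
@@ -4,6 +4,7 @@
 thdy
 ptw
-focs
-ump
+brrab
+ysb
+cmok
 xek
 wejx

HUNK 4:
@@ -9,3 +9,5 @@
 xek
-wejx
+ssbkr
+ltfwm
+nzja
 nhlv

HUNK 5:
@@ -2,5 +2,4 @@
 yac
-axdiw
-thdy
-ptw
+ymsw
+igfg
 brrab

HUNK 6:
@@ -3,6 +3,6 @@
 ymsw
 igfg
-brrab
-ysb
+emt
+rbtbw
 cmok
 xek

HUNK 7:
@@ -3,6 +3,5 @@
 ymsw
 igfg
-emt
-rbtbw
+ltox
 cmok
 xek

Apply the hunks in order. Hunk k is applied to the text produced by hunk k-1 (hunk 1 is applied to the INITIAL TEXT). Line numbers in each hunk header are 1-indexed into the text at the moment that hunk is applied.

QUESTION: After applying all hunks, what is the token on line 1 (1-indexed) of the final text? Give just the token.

Hunk 1: at line 8 remove [mvx,quob] add [mdxpk] -> 12 lines: eekgs yac axdiw thdy ptw focs ump xso uyfrs mdxpk decf hmax
Hunk 2: at line 7 remove [xso,uyfrs,mdxpk] add [xek,wejx,nhlv] -> 12 lines: eekgs yac axdiw thdy ptw focs ump xek wejx nhlv decf hmax
Hunk 3: at line 4 remove [focs,ump] add [brrab,ysb,cmok] -> 13 lines: eekgs yac axdiw thdy ptw brrab ysb cmok xek wejx nhlv decf hmax
Hunk 4: at line 9 remove [wejx] add [ssbkr,ltfwm,nzja] -> 15 lines: eekgs yac axdiw thdy ptw brrab ysb cmok xek ssbkr ltfwm nzja nhlv decf hmax
Hunk 5: at line 2 remove [axdiw,thdy,ptw] add [ymsw,igfg] -> 14 lines: eekgs yac ymsw igfg brrab ysb cmok xek ssbkr ltfwm nzja nhlv decf hmax
Hunk 6: at line 3 remove [brrab,ysb] add [emt,rbtbw] -> 14 lines: eekgs yac ymsw igfg emt rbtbw cmok xek ssbkr ltfwm nzja nhlv decf hmax
Hunk 7: at line 3 remove [emt,rbtbw] add [ltox] -> 13 lines: eekgs yac ymsw igfg ltox cmok xek ssbkr ltfwm nzja nhlv decf hmax
Final line 1: eekgs

Answer: eekgs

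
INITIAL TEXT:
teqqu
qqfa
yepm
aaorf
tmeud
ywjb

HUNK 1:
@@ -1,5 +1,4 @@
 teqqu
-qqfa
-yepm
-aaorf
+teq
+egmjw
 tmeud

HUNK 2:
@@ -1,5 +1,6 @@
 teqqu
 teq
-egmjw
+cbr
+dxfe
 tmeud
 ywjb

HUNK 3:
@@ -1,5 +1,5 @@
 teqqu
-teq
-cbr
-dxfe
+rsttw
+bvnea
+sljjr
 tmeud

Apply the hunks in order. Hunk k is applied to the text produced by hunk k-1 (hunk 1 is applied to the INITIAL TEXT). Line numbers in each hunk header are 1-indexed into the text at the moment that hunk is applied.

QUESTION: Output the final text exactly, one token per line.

Hunk 1: at line 1 remove [qqfa,yepm,aaorf] add [teq,egmjw] -> 5 lines: teqqu teq egmjw tmeud ywjb
Hunk 2: at line 1 remove [egmjw] add [cbr,dxfe] -> 6 lines: teqqu teq cbr dxfe tmeud ywjb
Hunk 3: at line 1 remove [teq,cbr,dxfe] add [rsttw,bvnea,sljjr] -> 6 lines: teqqu rsttw bvnea sljjr tmeud ywjb

Answer: teqqu
rsttw
bvnea
sljjr
tmeud
ywjb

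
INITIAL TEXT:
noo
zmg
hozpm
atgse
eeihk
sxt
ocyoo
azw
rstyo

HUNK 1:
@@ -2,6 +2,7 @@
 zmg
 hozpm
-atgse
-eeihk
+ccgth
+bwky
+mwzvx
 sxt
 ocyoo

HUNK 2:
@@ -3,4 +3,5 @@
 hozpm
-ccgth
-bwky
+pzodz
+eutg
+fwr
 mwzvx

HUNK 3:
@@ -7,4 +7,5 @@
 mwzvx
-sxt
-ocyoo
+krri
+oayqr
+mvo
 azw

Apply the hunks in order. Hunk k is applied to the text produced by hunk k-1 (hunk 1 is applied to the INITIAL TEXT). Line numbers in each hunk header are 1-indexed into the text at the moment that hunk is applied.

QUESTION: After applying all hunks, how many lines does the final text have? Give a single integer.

Hunk 1: at line 2 remove [atgse,eeihk] add [ccgth,bwky,mwzvx] -> 10 lines: noo zmg hozpm ccgth bwky mwzvx sxt ocyoo azw rstyo
Hunk 2: at line 3 remove [ccgth,bwky] add [pzodz,eutg,fwr] -> 11 lines: noo zmg hozpm pzodz eutg fwr mwzvx sxt ocyoo azw rstyo
Hunk 3: at line 7 remove [sxt,ocyoo] add [krri,oayqr,mvo] -> 12 lines: noo zmg hozpm pzodz eutg fwr mwzvx krri oayqr mvo azw rstyo
Final line count: 12

Answer: 12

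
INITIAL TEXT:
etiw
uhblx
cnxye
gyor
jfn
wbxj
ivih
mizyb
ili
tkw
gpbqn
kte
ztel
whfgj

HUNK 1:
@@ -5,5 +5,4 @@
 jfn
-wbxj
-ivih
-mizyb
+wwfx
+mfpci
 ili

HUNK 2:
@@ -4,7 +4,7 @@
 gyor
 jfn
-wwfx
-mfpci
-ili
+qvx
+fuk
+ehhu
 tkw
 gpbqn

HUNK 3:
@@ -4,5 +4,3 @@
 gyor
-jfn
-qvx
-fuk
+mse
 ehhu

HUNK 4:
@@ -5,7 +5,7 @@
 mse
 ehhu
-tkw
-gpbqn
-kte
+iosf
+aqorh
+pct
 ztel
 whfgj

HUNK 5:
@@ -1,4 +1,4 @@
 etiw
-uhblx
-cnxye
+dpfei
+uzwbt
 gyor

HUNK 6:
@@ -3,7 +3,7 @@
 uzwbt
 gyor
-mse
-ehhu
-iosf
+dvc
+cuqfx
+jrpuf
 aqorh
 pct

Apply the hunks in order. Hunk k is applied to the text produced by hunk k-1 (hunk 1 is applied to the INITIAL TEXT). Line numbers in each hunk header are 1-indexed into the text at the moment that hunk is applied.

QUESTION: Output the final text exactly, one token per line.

Hunk 1: at line 5 remove [wbxj,ivih,mizyb] add [wwfx,mfpci] -> 13 lines: etiw uhblx cnxye gyor jfn wwfx mfpci ili tkw gpbqn kte ztel whfgj
Hunk 2: at line 4 remove [wwfx,mfpci,ili] add [qvx,fuk,ehhu] -> 13 lines: etiw uhblx cnxye gyor jfn qvx fuk ehhu tkw gpbqn kte ztel whfgj
Hunk 3: at line 4 remove [jfn,qvx,fuk] add [mse] -> 11 lines: etiw uhblx cnxye gyor mse ehhu tkw gpbqn kte ztel whfgj
Hunk 4: at line 5 remove [tkw,gpbqn,kte] add [iosf,aqorh,pct] -> 11 lines: etiw uhblx cnxye gyor mse ehhu iosf aqorh pct ztel whfgj
Hunk 5: at line 1 remove [uhblx,cnxye] add [dpfei,uzwbt] -> 11 lines: etiw dpfei uzwbt gyor mse ehhu iosf aqorh pct ztel whfgj
Hunk 6: at line 3 remove [mse,ehhu,iosf] add [dvc,cuqfx,jrpuf] -> 11 lines: etiw dpfei uzwbt gyor dvc cuqfx jrpuf aqorh pct ztel whfgj

Answer: etiw
dpfei
uzwbt
gyor
dvc
cuqfx
jrpuf
aqorh
pct
ztel
whfgj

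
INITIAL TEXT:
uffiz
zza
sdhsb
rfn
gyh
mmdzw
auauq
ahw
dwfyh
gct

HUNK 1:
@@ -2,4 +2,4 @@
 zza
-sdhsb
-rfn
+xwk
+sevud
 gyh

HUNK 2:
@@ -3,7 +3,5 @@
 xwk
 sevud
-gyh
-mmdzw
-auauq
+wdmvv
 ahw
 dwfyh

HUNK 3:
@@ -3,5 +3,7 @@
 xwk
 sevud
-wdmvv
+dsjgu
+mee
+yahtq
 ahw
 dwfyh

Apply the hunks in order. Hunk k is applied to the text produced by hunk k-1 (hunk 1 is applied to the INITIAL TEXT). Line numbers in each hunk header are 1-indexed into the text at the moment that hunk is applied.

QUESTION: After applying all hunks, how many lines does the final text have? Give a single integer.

Hunk 1: at line 2 remove [sdhsb,rfn] add [xwk,sevud] -> 10 lines: uffiz zza xwk sevud gyh mmdzw auauq ahw dwfyh gct
Hunk 2: at line 3 remove [gyh,mmdzw,auauq] add [wdmvv] -> 8 lines: uffiz zza xwk sevud wdmvv ahw dwfyh gct
Hunk 3: at line 3 remove [wdmvv] add [dsjgu,mee,yahtq] -> 10 lines: uffiz zza xwk sevud dsjgu mee yahtq ahw dwfyh gct
Final line count: 10

Answer: 10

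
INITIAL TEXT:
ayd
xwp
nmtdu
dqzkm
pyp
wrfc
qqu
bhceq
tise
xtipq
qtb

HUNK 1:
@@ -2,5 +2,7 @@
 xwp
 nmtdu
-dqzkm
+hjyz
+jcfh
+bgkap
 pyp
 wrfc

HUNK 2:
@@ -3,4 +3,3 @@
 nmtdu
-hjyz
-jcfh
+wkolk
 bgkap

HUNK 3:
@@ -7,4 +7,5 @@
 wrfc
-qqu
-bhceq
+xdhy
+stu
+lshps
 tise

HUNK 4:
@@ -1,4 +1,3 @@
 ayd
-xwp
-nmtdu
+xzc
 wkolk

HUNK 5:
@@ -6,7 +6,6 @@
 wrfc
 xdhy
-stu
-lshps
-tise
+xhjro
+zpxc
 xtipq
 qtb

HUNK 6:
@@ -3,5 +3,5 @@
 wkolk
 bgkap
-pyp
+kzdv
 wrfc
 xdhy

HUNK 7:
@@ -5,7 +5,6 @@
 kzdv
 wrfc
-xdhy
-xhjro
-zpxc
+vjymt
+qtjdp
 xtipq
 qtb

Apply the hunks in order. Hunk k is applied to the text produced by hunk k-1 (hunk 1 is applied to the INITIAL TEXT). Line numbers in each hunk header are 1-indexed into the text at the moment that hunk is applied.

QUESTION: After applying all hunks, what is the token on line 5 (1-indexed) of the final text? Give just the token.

Answer: kzdv

Derivation:
Hunk 1: at line 2 remove [dqzkm] add [hjyz,jcfh,bgkap] -> 13 lines: ayd xwp nmtdu hjyz jcfh bgkap pyp wrfc qqu bhceq tise xtipq qtb
Hunk 2: at line 3 remove [hjyz,jcfh] add [wkolk] -> 12 lines: ayd xwp nmtdu wkolk bgkap pyp wrfc qqu bhceq tise xtipq qtb
Hunk 3: at line 7 remove [qqu,bhceq] add [xdhy,stu,lshps] -> 13 lines: ayd xwp nmtdu wkolk bgkap pyp wrfc xdhy stu lshps tise xtipq qtb
Hunk 4: at line 1 remove [xwp,nmtdu] add [xzc] -> 12 lines: ayd xzc wkolk bgkap pyp wrfc xdhy stu lshps tise xtipq qtb
Hunk 5: at line 6 remove [stu,lshps,tise] add [xhjro,zpxc] -> 11 lines: ayd xzc wkolk bgkap pyp wrfc xdhy xhjro zpxc xtipq qtb
Hunk 6: at line 3 remove [pyp] add [kzdv] -> 11 lines: ayd xzc wkolk bgkap kzdv wrfc xdhy xhjro zpxc xtipq qtb
Hunk 7: at line 5 remove [xdhy,xhjro,zpxc] add [vjymt,qtjdp] -> 10 lines: ayd xzc wkolk bgkap kzdv wrfc vjymt qtjdp xtipq qtb
Final line 5: kzdv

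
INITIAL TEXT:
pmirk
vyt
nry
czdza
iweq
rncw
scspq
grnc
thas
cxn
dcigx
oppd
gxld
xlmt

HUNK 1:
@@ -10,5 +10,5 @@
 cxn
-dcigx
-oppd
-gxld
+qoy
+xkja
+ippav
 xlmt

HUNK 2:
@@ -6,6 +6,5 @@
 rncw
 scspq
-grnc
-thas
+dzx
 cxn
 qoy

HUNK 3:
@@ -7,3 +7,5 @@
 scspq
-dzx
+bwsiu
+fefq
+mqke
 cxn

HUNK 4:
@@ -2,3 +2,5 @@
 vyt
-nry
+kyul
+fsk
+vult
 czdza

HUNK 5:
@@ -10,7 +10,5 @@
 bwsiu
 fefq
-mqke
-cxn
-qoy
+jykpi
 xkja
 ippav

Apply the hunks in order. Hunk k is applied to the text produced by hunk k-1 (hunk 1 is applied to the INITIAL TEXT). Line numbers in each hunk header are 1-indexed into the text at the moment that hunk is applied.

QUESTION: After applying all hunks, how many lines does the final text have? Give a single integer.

Answer: 15

Derivation:
Hunk 1: at line 10 remove [dcigx,oppd,gxld] add [qoy,xkja,ippav] -> 14 lines: pmirk vyt nry czdza iweq rncw scspq grnc thas cxn qoy xkja ippav xlmt
Hunk 2: at line 6 remove [grnc,thas] add [dzx] -> 13 lines: pmirk vyt nry czdza iweq rncw scspq dzx cxn qoy xkja ippav xlmt
Hunk 3: at line 7 remove [dzx] add [bwsiu,fefq,mqke] -> 15 lines: pmirk vyt nry czdza iweq rncw scspq bwsiu fefq mqke cxn qoy xkja ippav xlmt
Hunk 4: at line 2 remove [nry] add [kyul,fsk,vult] -> 17 lines: pmirk vyt kyul fsk vult czdza iweq rncw scspq bwsiu fefq mqke cxn qoy xkja ippav xlmt
Hunk 5: at line 10 remove [mqke,cxn,qoy] add [jykpi] -> 15 lines: pmirk vyt kyul fsk vult czdza iweq rncw scspq bwsiu fefq jykpi xkja ippav xlmt
Final line count: 15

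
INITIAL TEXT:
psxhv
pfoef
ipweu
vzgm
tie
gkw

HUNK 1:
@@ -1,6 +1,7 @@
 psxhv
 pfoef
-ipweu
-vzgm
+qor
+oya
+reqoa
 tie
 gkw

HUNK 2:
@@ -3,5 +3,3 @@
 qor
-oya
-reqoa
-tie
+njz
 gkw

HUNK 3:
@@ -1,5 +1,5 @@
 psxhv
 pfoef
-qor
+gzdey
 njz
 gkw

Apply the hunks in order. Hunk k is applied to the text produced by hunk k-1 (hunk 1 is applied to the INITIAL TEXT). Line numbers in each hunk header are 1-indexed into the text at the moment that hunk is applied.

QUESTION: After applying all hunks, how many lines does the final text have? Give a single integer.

Hunk 1: at line 1 remove [ipweu,vzgm] add [qor,oya,reqoa] -> 7 lines: psxhv pfoef qor oya reqoa tie gkw
Hunk 2: at line 3 remove [oya,reqoa,tie] add [njz] -> 5 lines: psxhv pfoef qor njz gkw
Hunk 3: at line 1 remove [qor] add [gzdey] -> 5 lines: psxhv pfoef gzdey njz gkw
Final line count: 5

Answer: 5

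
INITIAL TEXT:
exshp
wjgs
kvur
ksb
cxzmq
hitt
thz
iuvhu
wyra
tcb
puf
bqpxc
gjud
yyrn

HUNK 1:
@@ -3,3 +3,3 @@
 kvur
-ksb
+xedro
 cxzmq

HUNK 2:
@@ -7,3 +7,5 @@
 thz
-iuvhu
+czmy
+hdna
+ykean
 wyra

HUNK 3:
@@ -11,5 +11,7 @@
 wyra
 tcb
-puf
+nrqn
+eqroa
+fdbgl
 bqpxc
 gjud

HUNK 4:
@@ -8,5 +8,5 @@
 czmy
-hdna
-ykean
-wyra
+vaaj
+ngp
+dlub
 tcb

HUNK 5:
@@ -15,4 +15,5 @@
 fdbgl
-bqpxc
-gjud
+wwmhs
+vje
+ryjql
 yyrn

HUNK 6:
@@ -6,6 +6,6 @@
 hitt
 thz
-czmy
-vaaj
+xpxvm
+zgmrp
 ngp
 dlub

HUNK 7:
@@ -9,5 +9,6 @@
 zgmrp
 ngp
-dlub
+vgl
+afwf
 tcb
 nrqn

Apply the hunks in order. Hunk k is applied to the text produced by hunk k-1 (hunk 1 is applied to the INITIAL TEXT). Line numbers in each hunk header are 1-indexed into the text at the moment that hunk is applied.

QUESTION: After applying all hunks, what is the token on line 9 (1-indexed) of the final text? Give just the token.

Answer: zgmrp

Derivation:
Hunk 1: at line 3 remove [ksb] add [xedro] -> 14 lines: exshp wjgs kvur xedro cxzmq hitt thz iuvhu wyra tcb puf bqpxc gjud yyrn
Hunk 2: at line 7 remove [iuvhu] add [czmy,hdna,ykean] -> 16 lines: exshp wjgs kvur xedro cxzmq hitt thz czmy hdna ykean wyra tcb puf bqpxc gjud yyrn
Hunk 3: at line 11 remove [puf] add [nrqn,eqroa,fdbgl] -> 18 lines: exshp wjgs kvur xedro cxzmq hitt thz czmy hdna ykean wyra tcb nrqn eqroa fdbgl bqpxc gjud yyrn
Hunk 4: at line 8 remove [hdna,ykean,wyra] add [vaaj,ngp,dlub] -> 18 lines: exshp wjgs kvur xedro cxzmq hitt thz czmy vaaj ngp dlub tcb nrqn eqroa fdbgl bqpxc gjud yyrn
Hunk 5: at line 15 remove [bqpxc,gjud] add [wwmhs,vje,ryjql] -> 19 lines: exshp wjgs kvur xedro cxzmq hitt thz czmy vaaj ngp dlub tcb nrqn eqroa fdbgl wwmhs vje ryjql yyrn
Hunk 6: at line 6 remove [czmy,vaaj] add [xpxvm,zgmrp] -> 19 lines: exshp wjgs kvur xedro cxzmq hitt thz xpxvm zgmrp ngp dlub tcb nrqn eqroa fdbgl wwmhs vje ryjql yyrn
Hunk 7: at line 9 remove [dlub] add [vgl,afwf] -> 20 lines: exshp wjgs kvur xedro cxzmq hitt thz xpxvm zgmrp ngp vgl afwf tcb nrqn eqroa fdbgl wwmhs vje ryjql yyrn
Final line 9: zgmrp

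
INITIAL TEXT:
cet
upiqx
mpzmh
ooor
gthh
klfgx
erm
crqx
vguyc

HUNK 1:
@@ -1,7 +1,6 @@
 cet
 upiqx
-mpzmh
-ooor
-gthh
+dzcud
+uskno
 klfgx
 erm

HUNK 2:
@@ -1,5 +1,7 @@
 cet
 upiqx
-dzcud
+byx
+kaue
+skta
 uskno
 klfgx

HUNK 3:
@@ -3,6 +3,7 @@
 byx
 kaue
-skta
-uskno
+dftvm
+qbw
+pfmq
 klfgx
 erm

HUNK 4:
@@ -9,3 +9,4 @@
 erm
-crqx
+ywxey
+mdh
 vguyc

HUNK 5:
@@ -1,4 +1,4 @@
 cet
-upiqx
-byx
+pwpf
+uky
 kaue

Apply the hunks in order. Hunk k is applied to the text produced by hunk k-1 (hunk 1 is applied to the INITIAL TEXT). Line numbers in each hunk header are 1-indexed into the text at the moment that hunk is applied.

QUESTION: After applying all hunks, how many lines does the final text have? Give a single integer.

Answer: 12

Derivation:
Hunk 1: at line 1 remove [mpzmh,ooor,gthh] add [dzcud,uskno] -> 8 lines: cet upiqx dzcud uskno klfgx erm crqx vguyc
Hunk 2: at line 1 remove [dzcud] add [byx,kaue,skta] -> 10 lines: cet upiqx byx kaue skta uskno klfgx erm crqx vguyc
Hunk 3: at line 3 remove [skta,uskno] add [dftvm,qbw,pfmq] -> 11 lines: cet upiqx byx kaue dftvm qbw pfmq klfgx erm crqx vguyc
Hunk 4: at line 9 remove [crqx] add [ywxey,mdh] -> 12 lines: cet upiqx byx kaue dftvm qbw pfmq klfgx erm ywxey mdh vguyc
Hunk 5: at line 1 remove [upiqx,byx] add [pwpf,uky] -> 12 lines: cet pwpf uky kaue dftvm qbw pfmq klfgx erm ywxey mdh vguyc
Final line count: 12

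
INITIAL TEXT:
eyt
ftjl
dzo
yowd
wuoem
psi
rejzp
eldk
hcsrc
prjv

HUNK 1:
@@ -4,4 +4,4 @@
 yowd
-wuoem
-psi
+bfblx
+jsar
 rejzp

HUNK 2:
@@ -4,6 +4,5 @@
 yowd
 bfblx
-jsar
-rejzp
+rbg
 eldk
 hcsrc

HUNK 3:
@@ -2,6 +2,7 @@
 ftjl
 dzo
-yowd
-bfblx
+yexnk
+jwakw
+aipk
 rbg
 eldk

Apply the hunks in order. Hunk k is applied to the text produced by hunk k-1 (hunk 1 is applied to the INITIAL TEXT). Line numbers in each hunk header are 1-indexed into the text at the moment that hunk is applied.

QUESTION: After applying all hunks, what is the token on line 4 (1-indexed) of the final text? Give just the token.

Hunk 1: at line 4 remove [wuoem,psi] add [bfblx,jsar] -> 10 lines: eyt ftjl dzo yowd bfblx jsar rejzp eldk hcsrc prjv
Hunk 2: at line 4 remove [jsar,rejzp] add [rbg] -> 9 lines: eyt ftjl dzo yowd bfblx rbg eldk hcsrc prjv
Hunk 3: at line 2 remove [yowd,bfblx] add [yexnk,jwakw,aipk] -> 10 lines: eyt ftjl dzo yexnk jwakw aipk rbg eldk hcsrc prjv
Final line 4: yexnk

Answer: yexnk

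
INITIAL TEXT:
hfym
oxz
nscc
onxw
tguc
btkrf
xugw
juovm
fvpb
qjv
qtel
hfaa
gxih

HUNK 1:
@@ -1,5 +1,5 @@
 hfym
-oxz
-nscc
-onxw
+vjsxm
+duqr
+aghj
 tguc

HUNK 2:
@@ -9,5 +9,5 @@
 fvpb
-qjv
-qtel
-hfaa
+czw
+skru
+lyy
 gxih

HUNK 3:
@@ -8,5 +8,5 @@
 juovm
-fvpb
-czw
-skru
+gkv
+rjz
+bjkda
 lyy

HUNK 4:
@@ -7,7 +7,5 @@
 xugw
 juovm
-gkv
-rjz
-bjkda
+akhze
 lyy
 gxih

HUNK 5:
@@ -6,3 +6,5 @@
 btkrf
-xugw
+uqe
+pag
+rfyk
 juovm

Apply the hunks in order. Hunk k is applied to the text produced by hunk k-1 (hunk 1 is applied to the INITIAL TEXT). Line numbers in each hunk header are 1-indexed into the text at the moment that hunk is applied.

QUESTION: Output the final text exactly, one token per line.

Hunk 1: at line 1 remove [oxz,nscc,onxw] add [vjsxm,duqr,aghj] -> 13 lines: hfym vjsxm duqr aghj tguc btkrf xugw juovm fvpb qjv qtel hfaa gxih
Hunk 2: at line 9 remove [qjv,qtel,hfaa] add [czw,skru,lyy] -> 13 lines: hfym vjsxm duqr aghj tguc btkrf xugw juovm fvpb czw skru lyy gxih
Hunk 3: at line 8 remove [fvpb,czw,skru] add [gkv,rjz,bjkda] -> 13 lines: hfym vjsxm duqr aghj tguc btkrf xugw juovm gkv rjz bjkda lyy gxih
Hunk 4: at line 7 remove [gkv,rjz,bjkda] add [akhze] -> 11 lines: hfym vjsxm duqr aghj tguc btkrf xugw juovm akhze lyy gxih
Hunk 5: at line 6 remove [xugw] add [uqe,pag,rfyk] -> 13 lines: hfym vjsxm duqr aghj tguc btkrf uqe pag rfyk juovm akhze lyy gxih

Answer: hfym
vjsxm
duqr
aghj
tguc
btkrf
uqe
pag
rfyk
juovm
akhze
lyy
gxih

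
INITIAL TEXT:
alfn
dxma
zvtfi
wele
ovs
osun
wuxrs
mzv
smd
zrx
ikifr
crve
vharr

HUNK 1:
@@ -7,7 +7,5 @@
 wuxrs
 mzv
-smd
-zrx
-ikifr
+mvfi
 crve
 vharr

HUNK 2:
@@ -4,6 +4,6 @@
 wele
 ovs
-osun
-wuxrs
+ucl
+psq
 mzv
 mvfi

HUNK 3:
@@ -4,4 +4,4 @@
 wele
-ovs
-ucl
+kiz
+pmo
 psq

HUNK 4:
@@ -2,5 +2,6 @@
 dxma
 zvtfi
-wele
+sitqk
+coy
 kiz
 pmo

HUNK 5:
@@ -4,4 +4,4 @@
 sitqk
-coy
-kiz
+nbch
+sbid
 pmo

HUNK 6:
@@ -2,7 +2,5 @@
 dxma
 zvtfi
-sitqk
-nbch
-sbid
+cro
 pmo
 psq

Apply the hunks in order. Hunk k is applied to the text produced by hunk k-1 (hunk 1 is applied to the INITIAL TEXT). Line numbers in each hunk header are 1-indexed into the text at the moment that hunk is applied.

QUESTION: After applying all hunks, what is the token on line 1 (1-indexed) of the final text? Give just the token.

Answer: alfn

Derivation:
Hunk 1: at line 7 remove [smd,zrx,ikifr] add [mvfi] -> 11 lines: alfn dxma zvtfi wele ovs osun wuxrs mzv mvfi crve vharr
Hunk 2: at line 4 remove [osun,wuxrs] add [ucl,psq] -> 11 lines: alfn dxma zvtfi wele ovs ucl psq mzv mvfi crve vharr
Hunk 3: at line 4 remove [ovs,ucl] add [kiz,pmo] -> 11 lines: alfn dxma zvtfi wele kiz pmo psq mzv mvfi crve vharr
Hunk 4: at line 2 remove [wele] add [sitqk,coy] -> 12 lines: alfn dxma zvtfi sitqk coy kiz pmo psq mzv mvfi crve vharr
Hunk 5: at line 4 remove [coy,kiz] add [nbch,sbid] -> 12 lines: alfn dxma zvtfi sitqk nbch sbid pmo psq mzv mvfi crve vharr
Hunk 6: at line 2 remove [sitqk,nbch,sbid] add [cro] -> 10 lines: alfn dxma zvtfi cro pmo psq mzv mvfi crve vharr
Final line 1: alfn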